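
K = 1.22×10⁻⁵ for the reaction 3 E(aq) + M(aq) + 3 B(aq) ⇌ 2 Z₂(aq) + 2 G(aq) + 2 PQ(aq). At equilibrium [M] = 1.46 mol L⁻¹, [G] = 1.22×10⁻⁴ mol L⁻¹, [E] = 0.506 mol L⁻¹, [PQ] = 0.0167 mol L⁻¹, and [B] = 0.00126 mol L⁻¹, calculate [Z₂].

[Z₂] = 0.0333 mol L⁻¹

At equilibrium, K = [Z₂]²·[G]²·[PQ]² / ([E]³·[M]·[B]³) = 1.22×10⁻⁵.
([Z₂])²·(1.22×10⁻⁴)²·(0.0167)² / ((0.506)³·(1.46)·(0.00126)³) = 1.22×10⁻⁵
[Z₂]² = 0.00111 ⇒ [Z₂] = 0.0333 mol L⁻¹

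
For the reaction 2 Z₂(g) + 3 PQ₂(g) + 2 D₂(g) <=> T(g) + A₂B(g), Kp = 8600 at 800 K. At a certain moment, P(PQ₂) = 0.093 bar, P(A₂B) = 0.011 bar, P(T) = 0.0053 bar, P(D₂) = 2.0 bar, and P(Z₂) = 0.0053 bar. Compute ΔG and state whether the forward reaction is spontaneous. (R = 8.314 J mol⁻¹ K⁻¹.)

ΔG = -17.2 kJ/mol; the forward reaction is spontaneous

Qp = P(T)·P(A₂B) / (P(Z₂)²·P(PQ₂)³·P(D₂)²) = (0.0053)·(0.011) / ((0.0053)²·(0.093)³·(2.0)²) = 645
ΔG = RT ln(Qp/Kp) = (8.314 J mol⁻¹ K⁻¹)(800 K) × ln(645/8600)
   = (6.651 kJ/mol)(-2.590) = -17.2 kJ/mol
ΔG < 0, so the forward reaction is spontaneous (proceeds forward).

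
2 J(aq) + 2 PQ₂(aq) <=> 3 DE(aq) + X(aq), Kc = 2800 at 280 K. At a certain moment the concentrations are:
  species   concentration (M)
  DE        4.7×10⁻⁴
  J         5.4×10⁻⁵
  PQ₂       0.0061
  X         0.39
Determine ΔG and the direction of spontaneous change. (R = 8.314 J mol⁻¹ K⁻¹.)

ΔG = -4.69 kJ/mol; the forward reaction is spontaneous

Qc = [DE]³·[X] / ([J]²·[PQ₂]²) = (4.7×10⁻⁴)³·(0.39) / ((5.4×10⁻⁵)²·(0.0061)²) = 373
ΔG = RT ln(Qc/Kc) = (8.314 J mol⁻¹ K⁻¹)(280 K) × ln(373/2800)
   = (2.328 kJ/mol)(-2.016) = -4.69 kJ/mol
ΔG < 0, so the forward reaction is spontaneous (proceeds forward).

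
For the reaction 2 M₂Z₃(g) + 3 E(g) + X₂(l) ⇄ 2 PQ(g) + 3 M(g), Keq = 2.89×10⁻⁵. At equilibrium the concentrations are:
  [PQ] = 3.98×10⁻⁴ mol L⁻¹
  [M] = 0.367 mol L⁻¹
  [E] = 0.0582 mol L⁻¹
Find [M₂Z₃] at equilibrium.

(X₂ is a pure liquid — omitted from Keq.)
At equilibrium, Keq = [PQ]²·[M]³ / ([M₂Z₃]²·[E]³) = 2.89×10⁻⁵.
(3.98×10⁻⁴)²·(0.367)³ / (([M₂Z₃])²·(0.0582)³) = 2.89×10⁻⁵
[M₂Z₃]² = 1.37 ⇒ [M₂Z₃] = 1.17 mol L⁻¹

[M₂Z₃] = 1.17 mol L⁻¹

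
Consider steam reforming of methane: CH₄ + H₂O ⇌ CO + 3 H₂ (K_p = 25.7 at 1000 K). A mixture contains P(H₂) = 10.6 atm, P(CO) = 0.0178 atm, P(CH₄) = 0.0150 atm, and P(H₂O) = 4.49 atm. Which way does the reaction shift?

reverse (toward reactants)

Q_p = P(CO)·P(H₂)³ / (P(CH₄)·P(H₂O)) = (0.0178)·(10.6)³ / ((0.0150)·(4.49)) = 315
Q_p = 315 > K_p = 25.7, so the reverse reaction proceeds.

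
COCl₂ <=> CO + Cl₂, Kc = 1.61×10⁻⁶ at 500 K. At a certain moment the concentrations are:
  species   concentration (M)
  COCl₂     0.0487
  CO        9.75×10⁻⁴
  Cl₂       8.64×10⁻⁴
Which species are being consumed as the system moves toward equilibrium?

Qc = [CO]·[Cl₂] / [COCl₂] = (9.75×10⁻⁴)·(8.64×10⁻⁴) / (0.0487) = 1.73×10⁻⁵
Qc = 1.73×10⁻⁵ > Kc = 1.61×10⁻⁶: net reverse reaction.

CO, Cl₂ (products)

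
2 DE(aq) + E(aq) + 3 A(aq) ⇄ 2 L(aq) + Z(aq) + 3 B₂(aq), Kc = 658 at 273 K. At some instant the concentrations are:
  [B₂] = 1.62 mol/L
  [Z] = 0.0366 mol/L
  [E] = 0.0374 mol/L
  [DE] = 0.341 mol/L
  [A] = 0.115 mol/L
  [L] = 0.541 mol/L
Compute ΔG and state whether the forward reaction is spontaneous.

Qc = [L]²·[Z]·[B₂]³ / ([DE]²·[E]·[A]³) = (0.541)²·(0.0366)·(1.62)³ / ((0.341)²·(0.0374)·(0.115)³) = 6890
ΔG = RT ln(Qc/Kc) = (8.314 J mol⁻¹ K⁻¹)(273 K) × ln(6890/658)
   = (2.270 kJ/mol)(2.349) = 5.33 kJ/mol
ΔG > 0, so the forward reaction is non-spontaneous (proceeds in reverse).

ΔG = 5.33 kJ/mol; the forward reaction is non-spontaneous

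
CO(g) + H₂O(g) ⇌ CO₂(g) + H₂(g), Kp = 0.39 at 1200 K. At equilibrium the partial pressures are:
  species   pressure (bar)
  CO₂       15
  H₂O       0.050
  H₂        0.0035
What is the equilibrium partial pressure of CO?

P(CO) = 2.7 bar

At equilibrium, Kp = P(CO₂)·P(H₂) / (P(CO)·P(H₂O)) = 0.39.
(15)·(0.0035) / ((P(CO))·(0.050)) = 0.39
P(CO) = 2.69 = 2.7 bar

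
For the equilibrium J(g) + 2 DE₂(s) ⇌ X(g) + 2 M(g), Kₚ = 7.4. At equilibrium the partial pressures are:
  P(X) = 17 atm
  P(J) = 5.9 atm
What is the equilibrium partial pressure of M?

(DE₂ is a pure solid — omitted from Kₚ.)
At equilibrium, Kₚ = P(X)·P(M)² / P(J) = 7.4.
(17)·(P(M))² / (5.9) = 7.4
P(M)² = 2.57 ⇒ P(M) = 1.6 atm

P(M) = 1.6 atm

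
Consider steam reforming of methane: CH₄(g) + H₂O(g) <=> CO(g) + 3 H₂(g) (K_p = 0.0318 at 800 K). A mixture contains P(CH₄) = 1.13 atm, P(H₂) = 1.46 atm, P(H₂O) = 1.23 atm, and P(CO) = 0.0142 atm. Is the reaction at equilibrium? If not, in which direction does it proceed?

Q_p = P(CO)·P(H₂)³ / (P(CH₄)·P(H₂O)) = (0.0142)·(1.46)³ / ((1.13)·(1.23)) = 0.0318
Q_p = 0.0318 = K_p, so the system is already at equilibrium.

neither direction; the system is at equilibrium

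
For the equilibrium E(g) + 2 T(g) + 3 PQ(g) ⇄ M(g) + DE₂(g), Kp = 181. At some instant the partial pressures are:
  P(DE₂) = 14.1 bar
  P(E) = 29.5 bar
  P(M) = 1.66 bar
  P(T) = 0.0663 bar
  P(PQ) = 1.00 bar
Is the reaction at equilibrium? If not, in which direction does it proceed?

no net change (already at equilibrium)

Qp = P(M)·P(DE₂) / (P(E)·P(T)²·P(PQ)³) = (1.66)·(14.1) / ((29.5)·(0.0663)²·(1.00)³) = 181
Qp = 181 = Kp, so the system is already at equilibrium.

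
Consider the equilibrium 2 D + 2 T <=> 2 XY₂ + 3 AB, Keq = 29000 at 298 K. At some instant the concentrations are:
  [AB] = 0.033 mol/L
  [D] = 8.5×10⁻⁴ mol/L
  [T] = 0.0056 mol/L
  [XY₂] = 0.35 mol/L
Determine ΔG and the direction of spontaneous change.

Q = [XY₂]²·[AB]³ / ([D]²·[T]²) = (0.35)²·(0.033)³ / ((8.5×10⁻⁴)²·(0.0056)²) = 1.94×10⁵
ΔG = RT ln(Q/Keq) = (8.314 J mol⁻¹ K⁻¹)(298 K) × ln(1.94×10⁵/29000)
   = (2.478 kJ/mol)(1.901) = 4.71 kJ/mol
ΔG > 0, so the forward reaction is non-spontaneous (proceeds in reverse).

ΔG = 4.71 kJ/mol; the forward reaction is non-spontaneous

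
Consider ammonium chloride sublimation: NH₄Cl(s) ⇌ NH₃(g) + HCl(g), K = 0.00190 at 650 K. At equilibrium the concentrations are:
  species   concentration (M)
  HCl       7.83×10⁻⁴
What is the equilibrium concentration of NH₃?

(NH₄Cl is a pure solid — omitted from K.)
At equilibrium, K = [NH₃]·[HCl] = 0.00190.
([NH₃])·(7.83×10⁻⁴) = 0.00190
[NH₃] = 2.43 M

[NH₃] = 2.43 M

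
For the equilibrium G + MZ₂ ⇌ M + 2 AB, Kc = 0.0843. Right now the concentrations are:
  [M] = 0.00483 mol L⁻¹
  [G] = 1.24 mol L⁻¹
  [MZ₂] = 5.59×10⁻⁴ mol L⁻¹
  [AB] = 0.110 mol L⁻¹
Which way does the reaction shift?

Qc = [M]·[AB]² / ([G]·[MZ₂]) = (0.00483)·(0.110)² / ((1.24)·(5.59×10⁻⁴)) = 0.0843
Qc = 0.0843 = Kc, so the system is already at equilibrium.

no net change (already at equilibrium)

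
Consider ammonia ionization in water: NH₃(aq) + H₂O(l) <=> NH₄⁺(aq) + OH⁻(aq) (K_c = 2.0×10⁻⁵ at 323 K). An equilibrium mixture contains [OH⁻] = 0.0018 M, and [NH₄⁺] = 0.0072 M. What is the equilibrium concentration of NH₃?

[NH₃] = 0.65 M

(H₂O is a pure liquid — omitted from K_c.)
At equilibrium, K_c = [NH₄⁺]·[OH⁻] / [NH₃] = 2.0×10⁻⁵.
(0.0072)·(0.0018) / ([NH₃]) = 2.0×10⁻⁵
[NH₃] = 0.648 = 0.65 M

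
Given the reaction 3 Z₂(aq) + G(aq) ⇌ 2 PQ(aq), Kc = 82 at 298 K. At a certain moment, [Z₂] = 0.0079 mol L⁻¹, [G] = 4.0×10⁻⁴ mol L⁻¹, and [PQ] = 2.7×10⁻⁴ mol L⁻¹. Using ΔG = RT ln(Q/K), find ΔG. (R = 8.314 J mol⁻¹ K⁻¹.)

Qc = [PQ]² / ([Z₂]³·[G]) = (2.7×10⁻⁴)² / ((0.0079)³·(4.0×10⁻⁴)) = 370
ΔG = RT ln(Qc/Kc) = (8.314 J mol⁻¹ K⁻¹)(298 K) × ln(370/82)
   = (2.478 kJ/mol)(1.507) = 3.73 kJ/mol
ΔG > 0, so the forward reaction is non-spontaneous (proceeds in reverse).

ΔG = 3.73 kJ/mol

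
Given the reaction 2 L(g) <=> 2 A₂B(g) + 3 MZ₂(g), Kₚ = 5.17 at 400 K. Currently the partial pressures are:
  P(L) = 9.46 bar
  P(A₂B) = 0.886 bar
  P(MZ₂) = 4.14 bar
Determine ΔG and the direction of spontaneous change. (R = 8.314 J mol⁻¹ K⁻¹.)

ΔG = -7.04 kJ/mol; the forward reaction is spontaneous

Qₚ = P(A₂B)²·P(MZ₂)³ / P(L)² = (0.886)²·(4.14)³ / (9.46)² = 0.622
ΔG = RT ln(Qₚ/Kₚ) = (8.314 J mol⁻¹ K⁻¹)(400 K) × ln(0.622/5.17)
   = (3.326 kJ/mol)(-2.118) = -7.04 kJ/mol
ΔG < 0, so the forward reaction is spontaneous (proceeds forward).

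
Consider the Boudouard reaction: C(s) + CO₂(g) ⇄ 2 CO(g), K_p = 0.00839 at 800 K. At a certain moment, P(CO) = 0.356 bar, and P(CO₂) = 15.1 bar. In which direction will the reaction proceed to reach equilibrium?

(C is a pure solid — omitted from Q_p.)
Q_p = P(CO)² / P(CO₂) = (0.356)² / (15.1) = 0.00839
Q_p = 0.00839 = K_p, so the system is already at equilibrium.

no net change (already at equilibrium)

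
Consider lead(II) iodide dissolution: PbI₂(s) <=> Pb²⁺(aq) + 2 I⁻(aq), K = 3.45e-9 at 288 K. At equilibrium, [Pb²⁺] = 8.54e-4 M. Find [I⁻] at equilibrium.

(PbI₂ is a pure solid — omitted from K.)
At equilibrium, K = [Pb²⁺]·[I⁻]² = 3.45e-9.
(8.54e-4)·([I⁻])² = 3.45e-9
[I⁻]² = 4.04e-6 ⇒ [I⁻] = 0.00201 M

[I⁻] = 0.00201 M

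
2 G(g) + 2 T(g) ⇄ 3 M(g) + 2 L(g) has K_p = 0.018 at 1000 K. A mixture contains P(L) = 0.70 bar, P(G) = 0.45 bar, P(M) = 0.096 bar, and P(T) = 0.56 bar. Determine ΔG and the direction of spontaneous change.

ΔG = -8.06 kJ/mol; the forward reaction is spontaneous

Q_p = P(M)³·P(L)² / (P(G)²·P(T)²) = (0.096)³·(0.70)² / ((0.45)²·(0.56)²) = 0.00683
ΔG = RT ln(Q_p/K_p) = (8.314 J mol⁻¹ K⁻¹)(1000 K) × ln(0.00683/0.018)
   = (8.314 kJ/mol)(-0.9690) = -8.06 kJ/mol
ΔG < 0, so the forward reaction is spontaneous (proceeds forward).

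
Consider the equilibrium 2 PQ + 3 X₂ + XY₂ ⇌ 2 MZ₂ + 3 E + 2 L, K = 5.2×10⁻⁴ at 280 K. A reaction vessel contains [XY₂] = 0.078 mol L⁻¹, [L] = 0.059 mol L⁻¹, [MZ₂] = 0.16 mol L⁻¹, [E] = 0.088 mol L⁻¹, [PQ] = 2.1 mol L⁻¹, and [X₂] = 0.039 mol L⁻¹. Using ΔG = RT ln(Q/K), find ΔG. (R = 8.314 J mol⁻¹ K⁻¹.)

ΔG = 4.06 kJ/mol

Q = [MZ₂]²·[E]³·[L]² / ([PQ]²·[X₂]³·[XY₂]) = (0.16)²·(0.088)³·(0.059)² / ((2.1)²·(0.039)³·(0.078)) = 0.00298
ΔG = RT ln(Q/K) = (8.314 J mol⁻¹ K⁻¹)(280 K) × ln(0.00298/5.2×10⁻⁴)
   = (2.328 kJ/mol)(1.746) = 4.06 kJ/mol
ΔG > 0, so the forward reaction is non-spontaneous (proceeds in reverse).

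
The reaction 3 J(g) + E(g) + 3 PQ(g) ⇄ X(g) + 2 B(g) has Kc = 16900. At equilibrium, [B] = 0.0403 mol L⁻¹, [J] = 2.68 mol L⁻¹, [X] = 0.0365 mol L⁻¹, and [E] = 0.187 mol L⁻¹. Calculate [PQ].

At equilibrium, Kc = [X]·[B]² / ([J]³·[E]·[PQ]³) = 16900.
(0.0365)·(0.0403)² / ((2.68)³·(0.187)·([PQ])³) = 16900
[PQ]³ = 9.74×10⁻¹⁰ ⇒ [PQ] = 9.91×10⁻⁴ mol L⁻¹

[PQ] = 9.91×10⁻⁴ mol L⁻¹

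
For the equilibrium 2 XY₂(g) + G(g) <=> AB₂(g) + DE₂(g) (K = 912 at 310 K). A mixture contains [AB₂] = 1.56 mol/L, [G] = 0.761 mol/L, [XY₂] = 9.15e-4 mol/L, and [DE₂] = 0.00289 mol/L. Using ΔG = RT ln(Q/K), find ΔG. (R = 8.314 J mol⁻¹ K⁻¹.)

ΔG = 5.28 kJ/mol

Q = [AB₂]·[DE₂] / ([XY₂]²·[G]) = (1.56)·(0.00289) / ((9.15e-4)²·(0.761)) = 7080
ΔG = RT ln(Q/K) = (8.314 J mol⁻¹ K⁻¹)(310 K) × ln(7080/912)
   = (2.577 kJ/mol)(2.049) = 5.28 kJ/mol
ΔG > 0, so the forward reaction is non-spontaneous (proceeds in reverse).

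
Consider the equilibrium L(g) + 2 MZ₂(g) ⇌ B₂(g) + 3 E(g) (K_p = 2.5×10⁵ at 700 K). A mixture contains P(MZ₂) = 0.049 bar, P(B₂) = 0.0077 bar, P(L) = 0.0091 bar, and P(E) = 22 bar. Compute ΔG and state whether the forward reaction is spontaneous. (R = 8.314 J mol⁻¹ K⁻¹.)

Q_p = P(B₂)·P(E)³ / (P(L)·P(MZ₂)²) = (0.0077)·(22)³ / ((0.0091)·(0.049)²) = 3.75×10⁶
ΔG = RT ln(Q_p/K_p) = (8.314 J mol⁻¹ K⁻¹)(700 K) × ln(3.75×10⁶/2.5×10⁵)
   = (5.820 kJ/mol)(2.708) = 15.8 kJ/mol
ΔG > 0, so the forward reaction is non-spontaneous (proceeds in reverse).

ΔG = 15.8 kJ/mol; the forward reaction is non-spontaneous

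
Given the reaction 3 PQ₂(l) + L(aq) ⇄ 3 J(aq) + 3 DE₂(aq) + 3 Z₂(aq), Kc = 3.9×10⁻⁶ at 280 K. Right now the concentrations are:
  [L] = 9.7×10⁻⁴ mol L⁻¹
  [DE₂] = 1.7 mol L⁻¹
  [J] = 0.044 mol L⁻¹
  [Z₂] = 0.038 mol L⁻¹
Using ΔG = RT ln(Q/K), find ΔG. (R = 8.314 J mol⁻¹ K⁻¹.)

ΔG = 4.20 kJ/mol

(PQ₂ is a pure liquid — omitted from Qc.)
Qc = [J]³·[DE₂]³·[Z₂]³ / [L] = (0.044)³·(1.7)³·(0.038)³ / (9.7×10⁻⁴) = 2.37×10⁻⁵
ΔG = RT ln(Qc/Kc) = (8.314 J mol⁻¹ K⁻¹)(280 K) × ln(2.37×10⁻⁵/3.9×10⁻⁶)
   = (2.328 kJ/mol)(1.804) = 4.20 kJ/mol
ΔG > 0, so the forward reaction is non-spontaneous (proceeds in reverse).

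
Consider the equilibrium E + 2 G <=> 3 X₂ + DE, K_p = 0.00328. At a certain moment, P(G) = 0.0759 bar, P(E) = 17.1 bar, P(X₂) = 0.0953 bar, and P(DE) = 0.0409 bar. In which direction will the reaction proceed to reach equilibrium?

forward (toward products)

Q_p = P(X₂)³·P(DE) / (P(E)·P(G)²) = (0.0953)³·(0.0409) / ((17.1)·(0.0759)²) = 3.59e-4
Q_p = 3.59e-4 < K_p = 0.00328, so the forward reaction proceeds.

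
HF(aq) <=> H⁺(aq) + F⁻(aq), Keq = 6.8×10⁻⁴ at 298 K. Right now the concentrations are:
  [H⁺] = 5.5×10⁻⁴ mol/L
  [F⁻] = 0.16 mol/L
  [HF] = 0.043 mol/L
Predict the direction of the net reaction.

reverse (toward reactants)

Q = [H⁺]·[F⁻] / [HF] = (5.5×10⁻⁴)·(0.16) / (0.043) = 0.0020
Q = 0.0020 > Keq = 6.8×10⁻⁴, so the reverse reaction proceeds.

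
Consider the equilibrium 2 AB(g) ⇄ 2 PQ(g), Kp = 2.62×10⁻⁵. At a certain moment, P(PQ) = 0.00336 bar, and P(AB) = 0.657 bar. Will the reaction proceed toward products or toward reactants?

Qp = P(PQ)² / P(AB)² = (0.00336)² / (0.657)² = 2.62×10⁻⁵
Qp = 2.62×10⁻⁵ = Kp, so the system is already at equilibrium.

at equilibrium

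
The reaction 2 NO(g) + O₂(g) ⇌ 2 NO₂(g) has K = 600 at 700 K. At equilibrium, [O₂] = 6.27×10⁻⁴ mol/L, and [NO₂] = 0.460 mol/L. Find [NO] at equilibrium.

[NO] = 0.750 mol/L

At equilibrium, K = [NO₂]² / ([NO]²·[O₂]) = 600.
(0.460)² / (([NO])²·(6.27×10⁻⁴)) = 600
[NO]² = 0.562 ⇒ [NO] = 0.750 mol/L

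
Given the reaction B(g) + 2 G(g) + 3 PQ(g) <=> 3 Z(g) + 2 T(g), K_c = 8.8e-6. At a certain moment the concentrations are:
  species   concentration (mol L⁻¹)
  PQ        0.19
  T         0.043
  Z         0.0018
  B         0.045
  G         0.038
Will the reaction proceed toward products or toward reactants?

toward reactants

Q_c = [Z]³·[T]² / ([B]·[G]²·[PQ]³) = (0.0018)³·(0.043)² / ((0.045)·(0.038)²·(0.19)³) = 2.4e-5
Q_c = 2.4e-5 > K_c = 8.8e-6, so the reverse reaction proceeds.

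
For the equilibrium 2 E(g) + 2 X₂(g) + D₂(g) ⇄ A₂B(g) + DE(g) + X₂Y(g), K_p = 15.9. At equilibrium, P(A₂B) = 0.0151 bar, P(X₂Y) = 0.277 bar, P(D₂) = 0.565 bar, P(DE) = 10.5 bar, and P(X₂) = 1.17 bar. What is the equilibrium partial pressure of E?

P(E) = 0.0598 bar

At equilibrium, K_p = P(A₂B)·P(DE)·P(X₂Y) / (P(E)²·P(X₂)²·P(D₂)) = 15.9.
(0.0151)·(10.5)·(0.277) / ((P(E))²·(1.17)²·(0.565)) = 15.9
P(E)² = 0.00357 ⇒ P(E) = 0.0598 bar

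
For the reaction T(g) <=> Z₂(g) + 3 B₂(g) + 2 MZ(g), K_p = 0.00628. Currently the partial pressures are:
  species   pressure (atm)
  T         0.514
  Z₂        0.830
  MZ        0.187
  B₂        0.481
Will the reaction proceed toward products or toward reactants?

Q_p = P(Z₂)·P(B₂)³·P(MZ)² / P(T) = (0.830)·(0.481)³·(0.187)² / (0.514) = 0.00628
Q_p = 0.00628 = K_p, so the system is already at equilibrium.

at equilibrium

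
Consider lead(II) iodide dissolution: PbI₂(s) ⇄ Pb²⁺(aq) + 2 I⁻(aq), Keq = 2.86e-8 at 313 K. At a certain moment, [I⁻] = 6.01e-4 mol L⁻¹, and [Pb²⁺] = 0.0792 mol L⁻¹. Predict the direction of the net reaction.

(PbI₂ is a pure solid — omitted from Q.)
Q = [Pb²⁺]·[I⁻]² = (0.0792)·(6.01e-4)² = 2.86e-8
Q = 2.86e-8 = Keq, so the system is already at equilibrium.

at equilibrium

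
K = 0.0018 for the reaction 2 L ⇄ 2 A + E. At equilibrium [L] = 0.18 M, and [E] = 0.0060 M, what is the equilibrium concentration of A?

At equilibrium, K = [A]²·[E] / [L]² = 0.0018.
([A])²·(0.0060) / (0.18)² = 0.0018
[A]² = 0.00972 ⇒ [A] = 0.099 M

[A] = 0.099 M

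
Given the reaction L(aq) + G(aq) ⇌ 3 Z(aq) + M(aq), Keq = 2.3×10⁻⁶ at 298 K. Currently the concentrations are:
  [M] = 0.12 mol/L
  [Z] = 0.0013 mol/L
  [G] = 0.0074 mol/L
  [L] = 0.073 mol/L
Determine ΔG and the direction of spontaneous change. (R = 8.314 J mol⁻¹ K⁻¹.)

ΔG = -3.84 kJ/mol; the forward reaction is spontaneous

Q = [Z]³·[M] / ([L]·[G]) = (0.0013)³·(0.12) / ((0.073)·(0.0074)) = 4.88×10⁻⁷
ΔG = RT ln(Q/Keq) = (8.314 J mol⁻¹ K⁻¹)(298 K) × ln(4.88×10⁻⁷/2.3×10⁻⁶)
   = (2.478 kJ/mol)(-1.550) = -3.84 kJ/mol
ΔG < 0, so the forward reaction is spontaneous (proceeds forward).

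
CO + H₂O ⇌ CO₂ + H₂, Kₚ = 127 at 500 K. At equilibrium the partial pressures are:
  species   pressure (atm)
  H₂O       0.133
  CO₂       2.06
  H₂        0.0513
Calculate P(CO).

P(CO) = 0.00626 atm

At equilibrium, Kₚ = P(CO₂)·P(H₂) / (P(CO)·P(H₂O)) = 127.
(2.06)·(0.0513) / ((P(CO))·(0.133)) = 127
P(CO) = 0.00626 atm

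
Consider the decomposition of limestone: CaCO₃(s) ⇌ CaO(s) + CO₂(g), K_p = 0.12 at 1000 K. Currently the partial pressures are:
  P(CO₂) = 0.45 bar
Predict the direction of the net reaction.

(CaCO₃, CaO are pure solids — omitted from Q_p.)
Q_p = P(CO₂) = 0.45
Q_p = 0.45 > K_p = 0.12, so the reverse reaction proceeds.

reverse (toward reactants)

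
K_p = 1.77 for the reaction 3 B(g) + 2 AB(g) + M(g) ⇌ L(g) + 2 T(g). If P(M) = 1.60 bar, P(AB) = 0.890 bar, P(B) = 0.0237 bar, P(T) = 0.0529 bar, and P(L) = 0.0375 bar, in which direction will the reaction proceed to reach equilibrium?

toward reactants

Q_p = P(L)·P(T)² / (P(B)³·P(AB)²·P(M)) = (0.0375)·(0.0529)² / ((0.0237)³·(0.890)²·(1.60)) = 6.22
Q_p = 6.22 > K_p = 1.77, so the reverse reaction proceeds.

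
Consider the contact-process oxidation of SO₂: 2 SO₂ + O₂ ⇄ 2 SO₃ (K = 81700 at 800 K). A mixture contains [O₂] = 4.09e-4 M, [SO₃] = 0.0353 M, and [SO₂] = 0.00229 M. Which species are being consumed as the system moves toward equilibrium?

SO₃ (products)

Q = [SO₃]² / ([SO₂]²·[O₂]) = (0.0353)² / ((0.00229)²·(4.09e-4)) = 5.81e5
Q = 5.81e5 > K = 81700: net reverse reaction.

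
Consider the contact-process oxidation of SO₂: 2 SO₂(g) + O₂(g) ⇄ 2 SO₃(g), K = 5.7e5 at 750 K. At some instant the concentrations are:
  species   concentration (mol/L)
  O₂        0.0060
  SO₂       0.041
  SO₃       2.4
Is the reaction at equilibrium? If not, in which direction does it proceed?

Q = [SO₃]² / ([SO₂]²·[O₂]) = (2.4)² / ((0.041)²·(0.0060)) = 5.7e5
Q = 5.7e5 = K, so the system is already at equilibrium.

at equilibrium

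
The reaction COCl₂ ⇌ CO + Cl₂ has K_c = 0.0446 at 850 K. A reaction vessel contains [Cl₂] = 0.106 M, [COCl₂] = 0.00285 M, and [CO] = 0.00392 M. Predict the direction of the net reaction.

Q_c = [CO]·[Cl₂] / [COCl₂] = (0.00392)·(0.106) / (0.00285) = 0.146
Q_c = 0.146 > K_c = 0.0446, so the reverse reaction proceeds.

toward reactants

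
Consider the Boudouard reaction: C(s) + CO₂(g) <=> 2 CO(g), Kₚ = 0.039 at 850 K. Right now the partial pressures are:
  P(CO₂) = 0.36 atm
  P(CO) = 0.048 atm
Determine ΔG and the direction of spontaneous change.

ΔG = -12.8 kJ/mol; the forward reaction is spontaneous

(C is a pure solid — omitted from Qₚ.)
Qₚ = P(CO)² / P(CO₂) = (0.048)² / (0.36) = 0.00640
ΔG = RT ln(Qₚ/Kₚ) = (8.314 J mol⁻¹ K⁻¹)(850 K) × ln(0.00640/0.039)
   = (7.067 kJ/mol)(-1.807) = -12.8 kJ/mol
ΔG < 0, so the forward reaction is spontaneous (proceeds forward).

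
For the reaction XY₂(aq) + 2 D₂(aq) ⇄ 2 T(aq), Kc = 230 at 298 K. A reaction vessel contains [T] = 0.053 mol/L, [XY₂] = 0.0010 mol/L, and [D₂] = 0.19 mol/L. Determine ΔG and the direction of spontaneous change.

ΔG = -2.69 kJ/mol; the forward reaction is spontaneous

Qc = [T]² / ([XY₂]·[D₂]²) = (0.053)² / ((0.0010)·(0.19)²) = 77.8
ΔG = RT ln(Qc/Kc) = (8.314 J mol⁻¹ K⁻¹)(298 K) × ln(77.8/230)
   = (2.478 kJ/mol)(-1.084) = -2.69 kJ/mol
ΔG < 0, so the forward reaction is spontaneous (proceeds forward).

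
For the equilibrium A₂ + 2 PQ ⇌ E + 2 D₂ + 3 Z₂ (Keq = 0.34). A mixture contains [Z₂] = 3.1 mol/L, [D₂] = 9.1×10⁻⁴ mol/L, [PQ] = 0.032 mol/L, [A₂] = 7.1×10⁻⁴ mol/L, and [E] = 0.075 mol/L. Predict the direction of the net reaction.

Q = [E]·[D₂]²·[Z₂]³ / ([A₂]·[PQ]²) = (0.075)·(9.1×10⁻⁴)²·(3.1)³ / ((7.1×10⁻⁴)·(0.032)²) = 2.5
Q = 2.5 > Keq = 0.34, so the reverse reaction proceeds.

in the reverse direction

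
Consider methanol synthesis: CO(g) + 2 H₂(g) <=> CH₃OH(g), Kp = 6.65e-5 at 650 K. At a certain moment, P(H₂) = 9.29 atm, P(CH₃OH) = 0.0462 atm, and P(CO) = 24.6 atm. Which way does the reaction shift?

forward (toward products)

Qp = P(CH₃OH) / (P(CO)·P(H₂)²) = (0.0462) / ((24.6)·(9.29)²) = 2.18e-5
Qp = 2.18e-5 < Kp = 6.65e-5, so the forward reaction proceeds.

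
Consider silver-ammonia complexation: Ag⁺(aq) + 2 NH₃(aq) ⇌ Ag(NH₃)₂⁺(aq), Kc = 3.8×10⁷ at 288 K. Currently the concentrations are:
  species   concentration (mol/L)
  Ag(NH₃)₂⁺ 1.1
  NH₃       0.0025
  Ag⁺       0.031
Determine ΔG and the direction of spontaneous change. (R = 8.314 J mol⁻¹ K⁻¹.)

ΔG = -4.55 kJ/mol; the forward reaction is spontaneous

Qc = [Ag(NH₃)₂⁺] / ([Ag⁺]·[NH₃]²) = (1.1) / ((0.031)·(0.0025)²) = 5.68×10⁶
ΔG = RT ln(Qc/Kc) = (8.314 J mol⁻¹ K⁻¹)(288 K) × ln(5.68×10⁶/3.8×10⁷)
   = (2.394 kJ/mol)(-1.901) = -4.55 kJ/mol
ΔG < 0, so the forward reaction is spontaneous (proceeds forward).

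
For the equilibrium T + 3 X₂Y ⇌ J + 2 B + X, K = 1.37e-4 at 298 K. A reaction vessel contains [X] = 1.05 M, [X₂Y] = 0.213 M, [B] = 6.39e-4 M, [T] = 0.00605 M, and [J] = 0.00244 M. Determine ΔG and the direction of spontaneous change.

ΔG = -5.04 kJ/mol; the forward reaction is spontaneous

Q = [J]·[B]²·[X] / ([T]·[X₂Y]³) = (0.00244)·(6.39e-4)²·(1.05) / ((0.00605)·(0.213)³) = 1.79e-5
ΔG = RT ln(Q/K) = (8.314 J mol⁻¹ K⁻¹)(298 K) × ln(1.79e-5/1.37e-4)
   = (2.478 kJ/mol)(-2.035) = -5.04 kJ/mol
ΔG < 0, so the forward reaction is spontaneous (proceeds forward).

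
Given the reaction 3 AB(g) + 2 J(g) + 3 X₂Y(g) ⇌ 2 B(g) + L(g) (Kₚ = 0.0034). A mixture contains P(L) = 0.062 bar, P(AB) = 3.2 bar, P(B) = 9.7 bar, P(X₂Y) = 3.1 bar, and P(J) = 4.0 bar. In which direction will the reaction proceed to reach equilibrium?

toward products

Qₚ = P(B)²·P(L) / (P(AB)³·P(J)²·P(X₂Y)³) = (9.7)²·(0.062) / ((3.2)³·(4.0)²·(3.1)³) = 3.7e-4
Qₚ = 3.7e-4 < Kₚ = 0.0034, so the forward reaction proceeds.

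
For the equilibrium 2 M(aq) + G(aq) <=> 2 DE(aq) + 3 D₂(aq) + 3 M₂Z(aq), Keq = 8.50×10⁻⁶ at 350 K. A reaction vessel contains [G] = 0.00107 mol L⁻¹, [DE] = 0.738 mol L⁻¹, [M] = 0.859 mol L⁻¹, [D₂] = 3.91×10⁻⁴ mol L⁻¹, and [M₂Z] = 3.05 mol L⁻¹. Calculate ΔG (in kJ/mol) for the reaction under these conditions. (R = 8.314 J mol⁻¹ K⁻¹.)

Q = [DE]²·[D₂]³·[M₂Z]³ / ([M]²·[G]) = (0.738)²·(3.91×10⁻⁴)³·(3.05)³ / ((0.859)²·(0.00107)) = 1.17×10⁻⁶
ΔG = RT ln(Q/Keq) = (8.314 J mol⁻¹ K⁻¹)(350 K) × ln(1.17×10⁻⁶/8.50×10⁻⁶)
   = (2.910 kJ/mol)(-1.983) = -5.77 kJ/mol
ΔG < 0, so the forward reaction is spontaneous (proceeds forward).

ΔG = -5.77 kJ/mol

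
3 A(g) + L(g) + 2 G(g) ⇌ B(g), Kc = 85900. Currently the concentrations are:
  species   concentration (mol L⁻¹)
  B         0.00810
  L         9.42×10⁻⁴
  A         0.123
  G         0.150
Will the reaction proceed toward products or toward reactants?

Qc = [B] / ([A]³·[L]·[G]²) = (0.00810) / ((0.123)³·(9.42×10⁻⁴)·(0.150)²) = 2.05×10⁵
Qc = 2.05×10⁵ > Kc = 85900, so the reverse reaction proceeds.

toward reactants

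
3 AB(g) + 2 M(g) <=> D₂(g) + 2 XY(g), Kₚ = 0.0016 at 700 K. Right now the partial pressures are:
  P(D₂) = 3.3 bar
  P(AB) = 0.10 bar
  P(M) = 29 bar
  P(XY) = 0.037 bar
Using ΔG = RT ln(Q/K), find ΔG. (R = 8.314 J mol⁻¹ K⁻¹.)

Qₚ = P(D₂)·P(XY)² / (P(AB)³·P(M)²) = (3.3)·(0.037)² / ((0.10)³·(29)²) = 0.00537
ΔG = RT ln(Qₚ/Kₚ) = (8.314 J mol⁻¹ K⁻¹)(700 K) × ln(0.00537/0.0016)
   = (5.820 kJ/mol)(1.211) = 7.05 kJ/mol
ΔG > 0, so the forward reaction is non-spontaneous (proceeds in reverse).

ΔG = 7.05 kJ/mol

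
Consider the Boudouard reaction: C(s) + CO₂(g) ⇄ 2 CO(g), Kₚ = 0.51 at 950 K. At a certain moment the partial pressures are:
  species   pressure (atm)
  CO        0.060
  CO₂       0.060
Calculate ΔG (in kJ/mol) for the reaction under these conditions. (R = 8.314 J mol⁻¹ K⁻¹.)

(C is a pure solid — omitted from Qₚ.)
Qₚ = P(CO)² / P(CO₂) = (0.060)² / (0.060) = 0.0600
ΔG = RT ln(Qₚ/Kₚ) = (8.314 J mol⁻¹ K⁻¹)(950 K) × ln(0.0600/0.51)
   = (7.898 kJ/mol)(-2.140) = -16.9 kJ/mol
ΔG < 0, so the forward reaction is spontaneous (proceeds forward).

ΔG = -16.9 kJ/mol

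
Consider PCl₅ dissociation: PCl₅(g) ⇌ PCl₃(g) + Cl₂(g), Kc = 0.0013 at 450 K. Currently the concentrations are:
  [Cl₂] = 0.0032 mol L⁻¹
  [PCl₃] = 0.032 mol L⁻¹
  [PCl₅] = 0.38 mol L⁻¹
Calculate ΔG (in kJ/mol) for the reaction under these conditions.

ΔG = -5.89 kJ/mol

Qc = [PCl₃]·[Cl₂] / [PCl₅] = (0.032)·(0.0032) / (0.38) = 2.69e-4
ΔG = RT ln(Qc/Kc) = (8.314 J mol⁻¹ K⁻¹)(450 K) × ln(2.69e-4/0.0013)
   = (3.741 kJ/mol)(-1.575) = -5.89 kJ/mol
ΔG < 0, so the forward reaction is spontaneous (proceeds forward).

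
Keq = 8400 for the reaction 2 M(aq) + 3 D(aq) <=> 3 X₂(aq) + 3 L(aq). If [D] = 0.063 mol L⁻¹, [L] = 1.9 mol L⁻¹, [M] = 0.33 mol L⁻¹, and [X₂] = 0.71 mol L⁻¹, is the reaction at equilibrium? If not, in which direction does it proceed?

reverse (toward reactants)

Q = [X₂]³·[L]³ / ([M]²·[D]³) = (0.71)³·(1.9)³ / ((0.33)²·(0.063)³) = 90000
Q = 90000 > Keq = 8400, so the reverse reaction proceeds.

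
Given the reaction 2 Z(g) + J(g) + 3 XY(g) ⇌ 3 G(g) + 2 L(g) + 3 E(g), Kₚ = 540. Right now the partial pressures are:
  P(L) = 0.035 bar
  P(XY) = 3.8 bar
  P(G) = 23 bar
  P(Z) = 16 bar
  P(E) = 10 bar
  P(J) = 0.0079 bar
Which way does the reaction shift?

forward (toward products)

Qₚ = P(G)³·P(L)²·P(E)³ / (P(Z)²·P(J)·P(XY)³) = (23)³·(0.035)²·(10)³ / ((16)²·(0.0079)·(3.8)³) = 130
Qₚ = 130 < Kₚ = 540, so the forward reaction proceeds.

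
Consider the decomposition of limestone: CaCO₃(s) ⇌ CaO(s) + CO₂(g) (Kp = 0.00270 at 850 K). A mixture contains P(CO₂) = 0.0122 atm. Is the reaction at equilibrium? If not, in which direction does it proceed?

reverse (toward reactants)

(CaCO₃, CaO are pure solids — omitted from Qp.)
Qp = P(CO₂) = 0.0122
Qp = 0.0122 > Kp = 0.00270, so the reverse reaction proceeds.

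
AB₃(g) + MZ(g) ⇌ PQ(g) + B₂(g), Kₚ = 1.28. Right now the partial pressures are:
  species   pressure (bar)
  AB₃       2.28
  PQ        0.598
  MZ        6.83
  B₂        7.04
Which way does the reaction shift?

in the forward direction

Qₚ = P(PQ)·P(B₂) / (P(AB₃)·P(MZ)) = (0.598)·(7.04) / ((2.28)·(6.83)) = 0.270
Qₚ = 0.270 < Kₚ = 1.28, so the forward reaction proceeds.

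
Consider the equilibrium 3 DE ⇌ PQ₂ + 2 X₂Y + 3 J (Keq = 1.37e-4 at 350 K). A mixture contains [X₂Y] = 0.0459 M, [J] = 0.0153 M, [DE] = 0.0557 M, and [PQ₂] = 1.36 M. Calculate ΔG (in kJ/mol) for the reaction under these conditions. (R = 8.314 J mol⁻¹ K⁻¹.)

ΔG = -2.43 kJ/mol

Q = [PQ₂]·[X₂Y]²·[J]³ / [DE]³ = (1.36)·(0.0459)²·(0.0153)³ / (0.0557)³ = 5.94e-5
ΔG = RT ln(Q/Keq) = (8.314 J mol⁻¹ K⁻¹)(350 K) × ln(5.94e-5/1.37e-4)
   = (2.910 kJ/mol)(-0.8357) = -2.43 kJ/mol
ΔG < 0, so the forward reaction is spontaneous (proceeds forward).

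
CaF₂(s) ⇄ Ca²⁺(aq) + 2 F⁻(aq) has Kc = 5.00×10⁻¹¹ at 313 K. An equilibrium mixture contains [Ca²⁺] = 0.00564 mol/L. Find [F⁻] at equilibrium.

(CaF₂ is a pure solid — omitted from Kc.)
At equilibrium, Kc = [Ca²⁺]·[F⁻]² = 5.00×10⁻¹¹.
(0.00564)·([F⁻])² = 5.00×10⁻¹¹
[F⁻]² = 8.87×10⁻⁹ ⇒ [F⁻] = 9.42×10⁻⁵ mol/L

[F⁻] = 9.42×10⁻⁵ mol/L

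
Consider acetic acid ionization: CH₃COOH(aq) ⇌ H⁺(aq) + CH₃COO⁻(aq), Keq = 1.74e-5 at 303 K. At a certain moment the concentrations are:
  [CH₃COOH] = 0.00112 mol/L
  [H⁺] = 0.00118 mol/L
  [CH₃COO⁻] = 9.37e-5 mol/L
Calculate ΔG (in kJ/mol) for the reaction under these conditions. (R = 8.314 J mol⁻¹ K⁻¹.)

Q = [H⁺]·[CH₃COO⁻] / [CH₃COOH] = (0.00118)·(9.37e-5) / (0.00112) = 9.87e-5
ΔG = RT ln(Q/Keq) = (8.314 J mol⁻¹ K⁻¹)(303 K) × ln(9.87e-5/1.74e-5)
   = (2.519 kJ/mol)(1.736) = 4.37 kJ/mol
ΔG > 0, so the forward reaction is non-spontaneous (proceeds in reverse).

ΔG = 4.37 kJ/mol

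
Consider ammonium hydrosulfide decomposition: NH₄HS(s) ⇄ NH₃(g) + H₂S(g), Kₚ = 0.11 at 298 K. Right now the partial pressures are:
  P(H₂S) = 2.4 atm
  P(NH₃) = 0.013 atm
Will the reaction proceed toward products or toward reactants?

to the right

(NH₄HS is a pure solid — omitted from Qₚ.)
Qₚ = P(NH₃)·P(H₂S) = (0.013)·(2.4) = 0.031
Qₚ = 0.031 < Kₚ = 0.11, so the forward reaction proceeds.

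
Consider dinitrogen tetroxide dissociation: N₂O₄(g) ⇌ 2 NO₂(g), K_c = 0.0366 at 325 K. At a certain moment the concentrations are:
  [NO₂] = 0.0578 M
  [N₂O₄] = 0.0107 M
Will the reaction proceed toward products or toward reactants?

toward reactants

Q_c = [NO₂]² / [N₂O₄] = (0.0578)² / (0.0107) = 0.312
Q_c = 0.312 > K_c = 0.0366, so the reverse reaction proceeds.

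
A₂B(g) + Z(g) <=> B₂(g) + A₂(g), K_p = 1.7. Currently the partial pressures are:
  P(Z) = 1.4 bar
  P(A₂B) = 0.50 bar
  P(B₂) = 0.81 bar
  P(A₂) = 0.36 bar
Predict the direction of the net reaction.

to the right

Q_p = P(B₂)·P(A₂) / (P(A₂B)·P(Z)) = (0.81)·(0.36) / ((0.50)·(1.4)) = 0.42
Q_p = 0.42 < K_p = 1.7, so the forward reaction proceeds.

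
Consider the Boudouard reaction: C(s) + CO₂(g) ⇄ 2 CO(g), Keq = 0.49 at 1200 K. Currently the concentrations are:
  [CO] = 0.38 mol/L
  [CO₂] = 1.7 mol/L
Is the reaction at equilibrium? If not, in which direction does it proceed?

(C is a pure solid — omitted from Q.)
Q = [CO]² / [CO₂] = (0.38)² / (1.7) = 0.085
Q = 0.085 < Keq = 0.49, so the forward reaction proceeds.

toward products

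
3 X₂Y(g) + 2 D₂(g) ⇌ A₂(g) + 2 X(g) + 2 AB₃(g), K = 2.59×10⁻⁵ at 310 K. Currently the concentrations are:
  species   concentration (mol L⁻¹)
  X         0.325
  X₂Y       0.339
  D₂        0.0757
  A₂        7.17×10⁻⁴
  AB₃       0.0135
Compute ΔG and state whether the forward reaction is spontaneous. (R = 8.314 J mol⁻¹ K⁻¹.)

Q = [A₂]·[X]²·[AB₃]² / ([X₂Y]³·[D₂]²) = (7.17×10⁻⁴)·(0.325)²·(0.0135)² / ((0.339)³·(0.0757)²) = 6.18×10⁻⁵
ΔG = RT ln(Q/K) = (8.314 J mol⁻¹ K⁻¹)(310 K) × ln(6.18×10⁻⁵/2.59×10⁻⁵)
   = (2.577 kJ/mol)(0.8697) = 2.24 kJ/mol
ΔG > 0, so the forward reaction is non-spontaneous (proceeds in reverse).

ΔG = 2.24 kJ/mol; the forward reaction is non-spontaneous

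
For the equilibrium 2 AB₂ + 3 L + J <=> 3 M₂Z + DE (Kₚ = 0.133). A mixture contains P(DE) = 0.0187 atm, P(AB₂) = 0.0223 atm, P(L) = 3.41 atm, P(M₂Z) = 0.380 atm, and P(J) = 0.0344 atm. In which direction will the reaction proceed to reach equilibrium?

Qₚ = P(M₂Z)³·P(DE) / (P(AB₂)²·P(L)³·P(J)) = (0.380)³·(0.0187) / ((0.0223)²·(3.41)³·(0.0344)) = 1.51
Qₚ = 1.51 > Kₚ = 0.133, so the reverse reaction proceeds.

in the reverse direction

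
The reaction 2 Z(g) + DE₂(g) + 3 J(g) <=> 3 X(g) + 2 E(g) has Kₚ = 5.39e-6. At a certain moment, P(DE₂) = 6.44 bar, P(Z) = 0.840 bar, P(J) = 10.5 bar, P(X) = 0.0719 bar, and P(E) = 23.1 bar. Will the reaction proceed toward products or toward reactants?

to the left

Qₚ = P(X)³·P(E)² / (P(Z)²·P(DE₂)·P(J)³) = (0.0719)³·(23.1)² / ((0.840)²·(6.44)·(10.5)³) = 3.77e-5
Qₚ = 3.77e-5 > Kₚ = 5.39e-6, so the reverse reaction proceeds.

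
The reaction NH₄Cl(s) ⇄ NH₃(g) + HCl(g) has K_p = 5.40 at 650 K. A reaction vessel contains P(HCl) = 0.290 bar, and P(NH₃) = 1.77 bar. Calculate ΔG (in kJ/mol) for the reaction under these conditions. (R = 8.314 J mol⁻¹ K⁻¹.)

(NH₄Cl is a pure solid — omitted from Q_p.)
Q_p = P(NH₃)·P(HCl) = (1.77)·(0.290) = 0.513
ΔG = RT ln(Q_p/K_p) = (8.314 J mol⁻¹ K⁻¹)(650 K) × ln(0.513/5.40)
   = (5.404 kJ/mol)(-2.354) = -12.7 kJ/mol
ΔG < 0, so the forward reaction is spontaneous (proceeds forward).

ΔG = -12.7 kJ/mol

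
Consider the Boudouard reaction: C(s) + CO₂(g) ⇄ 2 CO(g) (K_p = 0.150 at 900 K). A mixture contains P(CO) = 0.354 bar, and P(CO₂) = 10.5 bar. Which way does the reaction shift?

(C is a pure solid — omitted from Q_p.)
Q_p = P(CO)² / P(CO₂) = (0.354)² / (10.5) = 0.0119
Q_p = 0.0119 < K_p = 0.150, so the forward reaction proceeds.

to the right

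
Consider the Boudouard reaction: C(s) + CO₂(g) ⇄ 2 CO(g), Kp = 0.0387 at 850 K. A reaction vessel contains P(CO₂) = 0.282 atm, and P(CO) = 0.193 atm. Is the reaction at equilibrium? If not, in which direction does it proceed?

in the reverse direction

(C is a pure solid — omitted from Qp.)
Qp = P(CO)² / P(CO₂) = (0.193)² / (0.282) = 0.132
Qp = 0.132 > Kp = 0.0387, so the reverse reaction proceeds.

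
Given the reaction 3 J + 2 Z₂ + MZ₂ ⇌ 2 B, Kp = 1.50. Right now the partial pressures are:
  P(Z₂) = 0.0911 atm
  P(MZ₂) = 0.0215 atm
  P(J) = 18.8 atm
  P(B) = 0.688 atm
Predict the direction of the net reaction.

to the right

Qp = P(B)² / (P(J)³·P(Z₂)²·P(MZ₂)) = (0.688)² / ((18.8)³·(0.0911)²·(0.0215)) = 0.399
Qp = 0.399 < Kp = 1.50, so the forward reaction proceeds.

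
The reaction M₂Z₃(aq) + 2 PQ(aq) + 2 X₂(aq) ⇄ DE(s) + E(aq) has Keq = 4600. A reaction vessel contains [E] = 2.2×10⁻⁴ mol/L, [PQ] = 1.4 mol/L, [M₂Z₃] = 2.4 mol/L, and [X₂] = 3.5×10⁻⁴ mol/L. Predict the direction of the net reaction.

forward (toward products)

(DE is a pure solid — omitted from Q.)
Q = [E] / ([M₂Z₃]·[PQ]²·[X₂]²) = (2.2×10⁻⁴) / ((2.4)·(1.4)²·(3.5×10⁻⁴)²) = 380
Q = 380 < Keq = 4600, so the forward reaction proceeds.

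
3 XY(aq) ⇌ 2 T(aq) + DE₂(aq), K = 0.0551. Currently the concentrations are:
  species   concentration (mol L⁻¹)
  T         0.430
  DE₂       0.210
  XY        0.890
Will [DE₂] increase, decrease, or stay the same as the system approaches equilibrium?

stay the same

Q = [T]²·[DE₂] / [XY]³ = (0.430)²·(0.210) / (0.890)³ = 0.0551
Q = 0.0551 = K; the system is at equilibrium.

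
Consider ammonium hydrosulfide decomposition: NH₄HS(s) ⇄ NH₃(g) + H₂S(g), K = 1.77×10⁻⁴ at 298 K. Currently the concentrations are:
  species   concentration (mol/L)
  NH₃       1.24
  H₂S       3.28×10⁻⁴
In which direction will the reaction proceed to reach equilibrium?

(NH₄HS is a pure solid — omitted from Q.)
Q = [NH₃]·[H₂S] = (1.24)·(3.28×10⁻⁴) = 4.07×10⁻⁴
Q = 4.07×10⁻⁴ > K = 1.77×10⁻⁴, so the reverse reaction proceeds.

to the left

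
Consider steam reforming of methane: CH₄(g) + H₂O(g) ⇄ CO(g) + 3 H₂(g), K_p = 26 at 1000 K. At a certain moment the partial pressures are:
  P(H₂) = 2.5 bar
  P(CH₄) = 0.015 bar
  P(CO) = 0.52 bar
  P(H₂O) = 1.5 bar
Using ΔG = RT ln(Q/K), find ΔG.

ΔG = 21.9 kJ/mol

Q_p = P(CO)·P(H₂)³ / (P(CH₄)·P(H₂O)) = (0.52)·(2.5)³ / ((0.015)·(1.5)) = 361
ΔG = RT ln(Q_p/K_p) = (8.314 J mol⁻¹ K⁻¹)(1000 K) × ln(361/26)
   = (8.314 kJ/mol)(2.631) = 21.9 kJ/mol
ΔG > 0, so the forward reaction is non-spontaneous (proceeds in reverse).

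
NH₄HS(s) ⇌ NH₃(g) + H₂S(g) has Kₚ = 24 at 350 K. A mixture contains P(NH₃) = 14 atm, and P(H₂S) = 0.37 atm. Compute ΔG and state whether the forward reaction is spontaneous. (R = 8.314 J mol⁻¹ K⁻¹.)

ΔG = -4.46 kJ/mol; the forward reaction is spontaneous

(NH₄HS is a pure solid — omitted from Qₚ.)
Qₚ = P(NH₃)·P(H₂S) = (14)·(0.37) = 5.18
ΔG = RT ln(Qₚ/Kₚ) = (8.314 J mol⁻¹ K⁻¹)(350 K) × ln(5.18/24)
   = (2.910 kJ/mol)(-1.533) = -4.46 kJ/mol
ΔG < 0, so the forward reaction is spontaneous (proceeds forward).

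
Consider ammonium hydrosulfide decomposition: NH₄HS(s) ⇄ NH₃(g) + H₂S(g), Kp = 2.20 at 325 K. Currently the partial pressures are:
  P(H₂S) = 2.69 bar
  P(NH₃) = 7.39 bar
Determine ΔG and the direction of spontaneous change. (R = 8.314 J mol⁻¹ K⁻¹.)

(NH₄HS is a pure solid — omitted from Qp.)
Qp = P(NH₃)·P(H₂S) = (7.39)·(2.69) = 19.9
ΔG = RT ln(Qp/Kp) = (8.314 J mol⁻¹ K⁻¹)(325 K) × ln(19.9/2.20)
   = (2.702 kJ/mol)(2.202) = 5.95 kJ/mol
ΔG > 0, so the forward reaction is non-spontaneous (proceeds in reverse).

ΔG = 5.95 kJ/mol; the forward reaction is non-spontaneous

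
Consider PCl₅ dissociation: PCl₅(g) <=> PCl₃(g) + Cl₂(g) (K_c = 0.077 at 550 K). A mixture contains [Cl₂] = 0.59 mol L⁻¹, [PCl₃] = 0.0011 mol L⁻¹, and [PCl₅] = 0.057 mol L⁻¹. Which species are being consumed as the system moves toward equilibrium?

Q_c = [PCl₃]·[Cl₂] / [PCl₅] = (0.0011)·(0.59) / (0.057) = 0.011
Q_c = 0.011 < K_c = 0.077: net forward reaction.

PCl₅ (reactants)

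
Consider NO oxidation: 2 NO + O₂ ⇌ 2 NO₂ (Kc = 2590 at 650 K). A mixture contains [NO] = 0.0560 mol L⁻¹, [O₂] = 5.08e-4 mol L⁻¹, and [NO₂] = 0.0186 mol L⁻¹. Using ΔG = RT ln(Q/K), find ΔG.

Qc = [NO₂]² / ([NO]²·[O₂]) = (0.0186)² / ((0.0560)²·(5.08e-4)) = 217
ΔG = RT ln(Qc/Kc) = (8.314 J mol⁻¹ K⁻¹)(650 K) × ln(217/2590)
   = (5.404 kJ/mol)(-2.480) = -13.4 kJ/mol
ΔG < 0, so the forward reaction is spontaneous (proceeds forward).

ΔG = -13.4 kJ/mol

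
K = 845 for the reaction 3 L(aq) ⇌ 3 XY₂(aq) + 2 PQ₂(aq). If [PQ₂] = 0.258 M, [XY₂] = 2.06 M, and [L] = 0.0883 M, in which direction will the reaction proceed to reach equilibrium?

neither direction; the system is at equilibrium

Q = [XY₂]³·[PQ₂]² / [L]³ = (2.06)³·(0.258)² / (0.0883)³ = 845
Q = 845 = K, so the system is already at equilibrium.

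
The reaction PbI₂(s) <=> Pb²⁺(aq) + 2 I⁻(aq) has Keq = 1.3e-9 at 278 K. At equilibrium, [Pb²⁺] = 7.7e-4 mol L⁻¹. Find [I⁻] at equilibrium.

[I⁻] = 0.0013 mol L⁻¹

(PbI₂ is a pure solid — omitted from Keq.)
At equilibrium, Keq = [Pb²⁺]·[I⁻]² = 1.3e-9.
(7.7e-4)·([I⁻])² = 1.3e-9
[I⁻]² = 1.69e-6 ⇒ [I⁻] = 0.0013 mol L⁻¹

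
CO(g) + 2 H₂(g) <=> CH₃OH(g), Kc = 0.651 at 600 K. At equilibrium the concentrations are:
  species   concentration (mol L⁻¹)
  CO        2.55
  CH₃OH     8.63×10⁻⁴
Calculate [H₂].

At equilibrium, Kc = [CH₃OH] / ([CO]·[H₂]²) = 0.651.
(8.63×10⁻⁴) / ((2.55)·([H₂])²) = 0.651
[H₂]² = 5.20×10⁻⁴ ⇒ [H₂] = 0.0228 mol L⁻¹

[H₂] = 0.0228 mol L⁻¹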